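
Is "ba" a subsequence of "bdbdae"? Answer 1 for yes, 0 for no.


Check if "ba" is a subsequence of "bdbdae"
Greedy scan:
  Position 0 ('b'): matches sub[0] = 'b'
  Position 1 ('d'): no match needed
  Position 2 ('b'): no match needed
  Position 3 ('d'): no match needed
  Position 4 ('a'): matches sub[1] = 'a'
  Position 5 ('e'): no match needed
All 2 characters matched => is a subsequence

1


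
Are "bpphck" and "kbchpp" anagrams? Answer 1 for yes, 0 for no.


Strings: "bpphck", "kbchpp"
Sorted first:  bchkpp
Sorted second: bchkpp
Sorted forms match => anagrams

1


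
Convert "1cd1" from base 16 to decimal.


Input: "1cd1" in base 16
Positional expansion:
  Digit '1' (value 1) x 16^3 = 4096
  Digit 'c' (value 12) x 16^2 = 3072
  Digit 'd' (value 13) x 16^1 = 208
  Digit '1' (value 1) x 16^0 = 1
Sum = 7377

7377


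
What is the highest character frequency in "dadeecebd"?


Input: dadeecebd
Character counts:
  'a': 1
  'b': 1
  'c': 1
  'd': 3
  'e': 3
Maximum frequency: 3

3


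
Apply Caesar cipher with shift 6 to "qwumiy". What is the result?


Caesar cipher: shift "qwumiy" by 6
  'q' (pos 16) + 6 = pos 22 = 'w'
  'w' (pos 22) + 6 = pos 2 = 'c'
  'u' (pos 20) + 6 = pos 0 = 'a'
  'm' (pos 12) + 6 = pos 18 = 's'
  'i' (pos 8) + 6 = pos 14 = 'o'
  'y' (pos 24) + 6 = pos 4 = 'e'
Result: wcasoe

wcasoe


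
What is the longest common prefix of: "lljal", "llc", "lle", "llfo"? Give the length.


Words: lljal, llc, lle, llfo
  Position 0: all 'l' => match
  Position 1: all 'l' => match
  Position 2: ('j', 'c', 'e', 'f') => mismatch, stop
LCP = "ll" (length 2)

2


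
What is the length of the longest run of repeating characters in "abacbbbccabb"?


Input: "abacbbbccabb"
Scanning for longest run:
  Position 1 ('b'): new char, reset run to 1
  Position 2 ('a'): new char, reset run to 1
  Position 3 ('c'): new char, reset run to 1
  Position 4 ('b'): new char, reset run to 1
  Position 5 ('b'): continues run of 'b', length=2
  Position 6 ('b'): continues run of 'b', length=3
  Position 7 ('c'): new char, reset run to 1
  Position 8 ('c'): continues run of 'c', length=2
  Position 9 ('a'): new char, reset run to 1
  Position 10 ('b'): new char, reset run to 1
  Position 11 ('b'): continues run of 'b', length=2
Longest run: 'b' with length 3

3


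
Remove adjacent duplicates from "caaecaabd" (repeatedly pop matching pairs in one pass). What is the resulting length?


Input: caaecaabd
Stack-based adjacent duplicate removal:
  Read 'c': push. Stack: c
  Read 'a': push. Stack: ca
  Read 'a': matches stack top 'a' => pop. Stack: c
  Read 'e': push. Stack: ce
  Read 'c': push. Stack: cec
  Read 'a': push. Stack: ceca
  Read 'a': matches stack top 'a' => pop. Stack: cec
  Read 'b': push. Stack: cecb
  Read 'd': push. Stack: cecbd
Final stack: "cecbd" (length 5)

5


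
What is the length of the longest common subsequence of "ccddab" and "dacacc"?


LCS of "ccddab" and "dacacc"
DP table:
           d    a    c    a    c    c
      0    0    0    0    0    0    0
  c   0    0    0    1    1    1    1
  c   0    0    0    1    1    2    2
  d   0    1    1    1    1    2    2
  d   0    1    1    1    1    2    2
  a   0    1    2    2    2    2    2
  b   0    1    2    2    2    2    2
LCS length = dp[6][6] = 2

2


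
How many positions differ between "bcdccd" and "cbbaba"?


Comparing "bcdccd" and "cbbaba" position by position:
  Position 0: 'b' vs 'c' => DIFFER
  Position 1: 'c' vs 'b' => DIFFER
  Position 2: 'd' vs 'b' => DIFFER
  Position 3: 'c' vs 'a' => DIFFER
  Position 4: 'c' vs 'b' => DIFFER
  Position 5: 'd' vs 'a' => DIFFER
Positions that differ: 6

6


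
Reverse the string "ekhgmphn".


Input: ekhgmphn
Reading characters right to left:
  Position 7: 'n'
  Position 6: 'h'
  Position 5: 'p'
  Position 4: 'm'
  Position 3: 'g'
  Position 2: 'h'
  Position 1: 'k'
  Position 0: 'e'
Reversed: nhpmghke

nhpmghke


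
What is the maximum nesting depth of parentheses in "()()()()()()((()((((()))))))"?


Input: "()()()()()()((()((((()))))))"
Tracking depth:
  Position 0 '(': depth becomes 1
  Position 1 ')': depth becomes 0
  Position 2 '(': depth becomes 1
  Position 3 ')': depth becomes 0
  Position 4 '(': depth becomes 1
  Position 5 ')': depth becomes 0
  Position 6 '(': depth becomes 1
  Position 7 ')': depth becomes 0
  Position 8 '(': depth becomes 1
  Position 9 ')': depth becomes 0
  Position 10 '(': depth becomes 1
  Position 11 ')': depth becomes 0
  Position 12 '(': depth becomes 1
  Position 13 '(': depth becomes 2
  Position 14 '(': depth becomes 3
  Position 15 ')': depth becomes 2
  Position 16 '(': depth becomes 3
  Position 17 '(': depth becomes 4
  Position 18 '(': depth becomes 5
  Position 19 '(': depth becomes 6
  Position 20 '(': depth becomes 7
  Position 21 ')': depth becomes 6
  Position 22 ')': depth becomes 5
  Position 23 ')': depth becomes 4
  Position 24 ')': depth becomes 3
  Position 25 ')': depth becomes 2
  Position 26 ')': depth becomes 1
  Position 27 ')': depth becomes 0
Maximum depth reached: 7

7


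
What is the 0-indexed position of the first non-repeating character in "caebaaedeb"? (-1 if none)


Input: caebaaedeb
Character frequencies:
  'a': 3
  'b': 2
  'c': 1
  'd': 1
  'e': 3
Scanning left to right for freq == 1:
  Position 0 ('c'): unique! => answer = 0

0


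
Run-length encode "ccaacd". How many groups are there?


Input: ccaacd
Scanning for consecutive runs:
  Group 1: 'c' x 2 (positions 0-1)
  Group 2: 'a' x 2 (positions 2-3)
  Group 3: 'c' x 1 (positions 4-4)
  Group 4: 'd' x 1 (positions 5-5)
Total groups: 4

4


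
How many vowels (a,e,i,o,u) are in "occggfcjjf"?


Input: occggfcjjf
Checking each character:
  'o' at position 0: vowel (running total: 1)
  'c' at position 1: consonant
  'c' at position 2: consonant
  'g' at position 3: consonant
  'g' at position 4: consonant
  'f' at position 5: consonant
  'c' at position 6: consonant
  'j' at position 7: consonant
  'j' at position 8: consonant
  'f' at position 9: consonant
Total vowels: 1

1


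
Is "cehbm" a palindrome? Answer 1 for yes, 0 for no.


Input: cehbm
Reversed: mbhec
  Compare pos 0 ('c') with pos 4 ('m'): MISMATCH
  Compare pos 1 ('e') with pos 3 ('b'): MISMATCH
Result: not a palindrome

0


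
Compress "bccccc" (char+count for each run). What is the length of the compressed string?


Input: bccccc
Runs:
  'b' x 1 => "b1"
  'c' x 5 => "c5"
Compressed: "b1c5"
Compressed length: 4

4


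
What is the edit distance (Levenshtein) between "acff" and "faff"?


Computing edit distance: "acff" -> "faff"
DP table:
           f    a    f    f
      0    1    2    3    4
  a   1    1    1    2    3
  c   2    2    2    2    3
  f   3    2    3    2    2
  f   4    3    3    3    2
Edit distance = dp[4][4] = 2

2


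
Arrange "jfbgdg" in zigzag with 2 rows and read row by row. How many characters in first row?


Zigzag "jfbgdg" into 2 rows:
Placing characters:
  'j' => row 0
  'f' => row 1
  'b' => row 0
  'g' => row 1
  'd' => row 0
  'g' => row 1
Rows:
  Row 0: "jbd"
  Row 1: "fgg"
First row length: 3

3


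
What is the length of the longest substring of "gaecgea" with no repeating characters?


Input: "gaecgea"
Sliding window (track last position of each char):
  Position 0 ('g'): window [0,0] length 1 -- new best
  Position 1 ('a'): window [0,1] length 2 -- new best
  Position 2 ('e'): window [0,2] length 3 -- new best
  Position 3 ('c'): window [0,3] length 4 -- new best
  Position 4 ('g'): repeat (last at 0), move window start to 1
  Position 4 ('g'): window [1,4] length 4
  Position 5 ('e'): repeat (last at 2), move window start to 3
  Position 5 ('e'): window [3,5] length 3
  Position 6 ('a'): window [3,6] length 4
Longest substring with no repeats: "gaec" with length 4

4


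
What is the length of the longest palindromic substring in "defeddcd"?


Input: "defeddcd"
Checking substrings for palindromes:
  [0:5] "defed" (len 5) => palindrome
  [1:4] "efe" (len 3) => palindrome
  [5:8] "dcd" (len 3) => palindrome
  [4:6] "dd" (len 2) => palindrome
Longest palindromic substring: "defed" with length 5

5


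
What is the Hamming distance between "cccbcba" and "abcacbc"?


Comparing "cccbcba" and "abcacbc" position by position:
  Position 0: 'c' vs 'a' => differ
  Position 1: 'c' vs 'b' => differ
  Position 2: 'c' vs 'c' => same
  Position 3: 'b' vs 'a' => differ
  Position 4: 'c' vs 'c' => same
  Position 5: 'b' vs 'b' => same
  Position 6: 'a' vs 'c' => differ
Total differences (Hamming distance): 4

4


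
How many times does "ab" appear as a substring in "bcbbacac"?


Searching for "ab" in "bcbbacac"
Scanning each position:
  Position 0: "bc" => no
  Position 1: "cb" => no
  Position 2: "bb" => no
  Position 3: "ba" => no
  Position 4: "ac" => no
  Position 5: "ca" => no
  Position 6: "ac" => no
Total occurrences: 0

0


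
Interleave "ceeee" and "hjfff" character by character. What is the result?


Interleaving "ceeee" and "hjfff":
  Position 0: 'c' from first, 'h' from second => "ch"
  Position 1: 'e' from first, 'j' from second => "ej"
  Position 2: 'e' from first, 'f' from second => "ef"
  Position 3: 'e' from first, 'f' from second => "ef"
  Position 4: 'e' from first, 'f' from second => "ef"
Result: chejefefef

chejefefef


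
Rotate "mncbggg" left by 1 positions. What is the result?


Input: "mncbggg", rotate left by 1
First 1 characters: "m"
Remaining characters: "ncbggg"
Concatenate remaining + first: "ncbggg" + "m" = "ncbgggm"

ncbgggm


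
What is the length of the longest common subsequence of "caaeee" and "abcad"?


LCS of "caaeee" and "abcad"
DP table:
           a    b    c    a    d
      0    0    0    0    0    0
  c   0    0    0    1    1    1
  a   0    1    1    1    2    2
  a   0    1    1    1    2    2
  e   0    1    1    1    2    2
  e   0    1    1    1    2    2
  e   0    1    1    1    2    2
LCS length = dp[6][5] = 2

2


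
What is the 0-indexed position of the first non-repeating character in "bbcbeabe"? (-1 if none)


Input: bbcbeabe
Character frequencies:
  'a': 1
  'b': 4
  'c': 1
  'e': 2
Scanning left to right for freq == 1:
  Position 0 ('b'): freq=4, skip
  Position 1 ('b'): freq=4, skip
  Position 2 ('c'): unique! => answer = 2

2


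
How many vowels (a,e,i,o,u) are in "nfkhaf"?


Input: nfkhaf
Checking each character:
  'n' at position 0: consonant
  'f' at position 1: consonant
  'k' at position 2: consonant
  'h' at position 3: consonant
  'a' at position 4: vowel (running total: 1)
  'f' at position 5: consonant
Total vowels: 1

1


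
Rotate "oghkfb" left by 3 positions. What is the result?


Input: "oghkfb", rotate left by 3
First 3 characters: "ogh"
Remaining characters: "kfb"
Concatenate remaining + first: "kfb" + "ogh" = "kfbogh"

kfbogh


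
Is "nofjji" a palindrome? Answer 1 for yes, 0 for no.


Input: nofjji
Reversed: ijjfon
  Compare pos 0 ('n') with pos 5 ('i'): MISMATCH
  Compare pos 1 ('o') with pos 4 ('j'): MISMATCH
  Compare pos 2 ('f') with pos 3 ('j'): MISMATCH
Result: not a palindrome

0


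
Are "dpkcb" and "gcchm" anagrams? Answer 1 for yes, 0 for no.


Strings: "dpkcb", "gcchm"
Sorted first:  bcdkp
Sorted second: ccghm
Differ at position 0: 'b' vs 'c' => not anagrams

0


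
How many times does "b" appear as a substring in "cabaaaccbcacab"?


Searching for "b" in "cabaaaccbcacab"
Scanning each position:
  Position 0: "c" => no
  Position 1: "a" => no
  Position 2: "b" => MATCH
  Position 3: "a" => no
  Position 4: "a" => no
  Position 5: "a" => no
  Position 6: "c" => no
  Position 7: "c" => no
  Position 8: "b" => MATCH
  Position 9: "c" => no
  Position 10: "a" => no
  Position 11: "c" => no
  Position 12: "a" => no
  Position 13: "b" => MATCH
Total occurrences: 3

3


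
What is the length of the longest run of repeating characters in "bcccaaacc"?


Input: "bcccaaacc"
Scanning for longest run:
  Position 1 ('c'): new char, reset run to 1
  Position 2 ('c'): continues run of 'c', length=2
  Position 3 ('c'): continues run of 'c', length=3
  Position 4 ('a'): new char, reset run to 1
  Position 5 ('a'): continues run of 'a', length=2
  Position 6 ('a'): continues run of 'a', length=3
  Position 7 ('c'): new char, reset run to 1
  Position 8 ('c'): continues run of 'c', length=2
Longest run: 'c' with length 3

3


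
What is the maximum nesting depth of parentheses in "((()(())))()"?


Input: "((()(())))()"
Tracking depth:
  Position 0 '(': depth becomes 1
  Position 1 '(': depth becomes 2
  Position 2 '(': depth becomes 3
  Position 3 ')': depth becomes 2
  Position 4 '(': depth becomes 3
  Position 5 '(': depth becomes 4
  Position 6 ')': depth becomes 3
  Position 7 ')': depth becomes 2
  Position 8 ')': depth becomes 1
  Position 9 ')': depth becomes 0
  Position 10 '(': depth becomes 1
  Position 11 ')': depth becomes 0
Maximum depth reached: 4

4


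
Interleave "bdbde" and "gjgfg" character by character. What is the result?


Interleaving "bdbde" and "gjgfg":
  Position 0: 'b' from first, 'g' from second => "bg"
  Position 1: 'd' from first, 'j' from second => "dj"
  Position 2: 'b' from first, 'g' from second => "bg"
  Position 3: 'd' from first, 'f' from second => "df"
  Position 4: 'e' from first, 'g' from second => "eg"
Result: bgdjbgdfeg

bgdjbgdfeg


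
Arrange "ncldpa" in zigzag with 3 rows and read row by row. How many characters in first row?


Zigzag "ncldpa" into 3 rows:
Placing characters:
  'n' => row 0
  'c' => row 1
  'l' => row 2
  'd' => row 1
  'p' => row 0
  'a' => row 1
Rows:
  Row 0: "np"
  Row 1: "cda"
  Row 2: "l"
First row length: 2

2


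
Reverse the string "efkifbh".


Input: efkifbh
Reading characters right to left:
  Position 6: 'h'
  Position 5: 'b'
  Position 4: 'f'
  Position 3: 'i'
  Position 2: 'k'
  Position 1: 'f'
  Position 0: 'e'
Reversed: hbfikfe

hbfikfe


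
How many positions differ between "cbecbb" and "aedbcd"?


Comparing "cbecbb" and "aedbcd" position by position:
  Position 0: 'c' vs 'a' => DIFFER
  Position 1: 'b' vs 'e' => DIFFER
  Position 2: 'e' vs 'd' => DIFFER
  Position 3: 'c' vs 'b' => DIFFER
  Position 4: 'b' vs 'c' => DIFFER
  Position 5: 'b' vs 'd' => DIFFER
Positions that differ: 6

6


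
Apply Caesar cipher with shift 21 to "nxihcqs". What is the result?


Caesar cipher: shift "nxihcqs" by 21
  'n' (pos 13) + 21 = pos 8 = 'i'
  'x' (pos 23) + 21 = pos 18 = 's'
  'i' (pos 8) + 21 = pos 3 = 'd'
  'h' (pos 7) + 21 = pos 2 = 'c'
  'c' (pos 2) + 21 = pos 23 = 'x'
  'q' (pos 16) + 21 = pos 11 = 'l'
  's' (pos 18) + 21 = pos 13 = 'n'
Result: isdcxln

isdcxln


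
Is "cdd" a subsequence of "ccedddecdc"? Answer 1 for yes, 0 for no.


Check if "cdd" is a subsequence of "ccedddecdc"
Greedy scan:
  Position 0 ('c'): matches sub[0] = 'c'
  Position 1 ('c'): no match needed
  Position 2 ('e'): no match needed
  Position 3 ('d'): matches sub[1] = 'd'
  Position 4 ('d'): matches sub[2] = 'd'
  Position 5 ('d'): no match needed
  Position 6 ('e'): no match needed
  Position 7 ('c'): no match needed
  Position 8 ('d'): no match needed
  Position 9 ('c'): no match needed
All 3 characters matched => is a subsequence

1


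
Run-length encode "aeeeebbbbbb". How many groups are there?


Input: aeeeebbbbbb
Scanning for consecutive runs:
  Group 1: 'a' x 1 (positions 0-0)
  Group 2: 'e' x 4 (positions 1-4)
  Group 3: 'b' x 6 (positions 5-10)
Total groups: 3

3


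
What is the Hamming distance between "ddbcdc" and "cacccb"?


Comparing "ddbcdc" and "cacccb" position by position:
  Position 0: 'd' vs 'c' => differ
  Position 1: 'd' vs 'a' => differ
  Position 2: 'b' vs 'c' => differ
  Position 3: 'c' vs 'c' => same
  Position 4: 'd' vs 'c' => differ
  Position 5: 'c' vs 'b' => differ
Total differences (Hamming distance): 5

5


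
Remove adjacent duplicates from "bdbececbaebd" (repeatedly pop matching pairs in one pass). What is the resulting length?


Input: bdbececbaebd
Stack-based adjacent duplicate removal:
  Read 'b': push. Stack: b
  Read 'd': push. Stack: bd
  Read 'b': push. Stack: bdb
  Read 'e': push. Stack: bdbe
  Read 'c': push. Stack: bdbec
  Read 'e': push. Stack: bdbece
  Read 'c': push. Stack: bdbecec
  Read 'b': push. Stack: bdbececb
  Read 'a': push. Stack: bdbececba
  Read 'e': push. Stack: bdbececbae
  Read 'b': push. Stack: bdbececbaeb
  Read 'd': push. Stack: bdbececbaebd
Final stack: "bdbececbaebd" (length 12)

12


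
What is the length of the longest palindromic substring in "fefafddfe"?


Input: "fefafddfe"
Checking substrings for palindromes:
  [4:8] "fddf" (len 4) => palindrome
  [0:3] "fef" (len 3) => palindrome
  [2:5] "faf" (len 3) => palindrome
  [5:7] "dd" (len 2) => palindrome
Longest palindromic substring: "fddf" with length 4

4


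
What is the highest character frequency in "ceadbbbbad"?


Input: ceadbbbbad
Character counts:
  'a': 2
  'b': 4
  'c': 1
  'd': 2
  'e': 1
Maximum frequency: 4

4


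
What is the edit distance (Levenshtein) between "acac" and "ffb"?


Computing edit distance: "acac" -> "ffb"
DP table:
           f    f    b
      0    1    2    3
  a   1    1    2    3
  c   2    2    2    3
  a   3    3    3    3
  c   4    4    4    4
Edit distance = dp[4][3] = 4

4


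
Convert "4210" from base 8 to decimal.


Input: "4210" in base 8
Positional expansion:
  Digit '4' (value 4) x 8^3 = 2048
  Digit '2' (value 2) x 8^2 = 128
  Digit '1' (value 1) x 8^1 = 8
  Digit '0' (value 0) x 8^0 = 0
Sum = 2184

2184


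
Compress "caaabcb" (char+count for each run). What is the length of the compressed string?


Input: caaabcb
Runs:
  'c' x 1 => "c1"
  'a' x 3 => "a3"
  'b' x 1 => "b1"
  'c' x 1 => "c1"
  'b' x 1 => "b1"
Compressed: "c1a3b1c1b1"
Compressed length: 10

10


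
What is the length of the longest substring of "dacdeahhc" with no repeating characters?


Input: "dacdeahhc"
Sliding window (track last position of each char):
  Position 0 ('d'): window [0,0] length 1 -- new best
  Position 1 ('a'): window [0,1] length 2 -- new best
  Position 2 ('c'): window [0,2] length 3 -- new best
  Position 3 ('d'): repeat (last at 0), move window start to 1
  Position 3 ('d'): window [1,3] length 3
  Position 4 ('e'): window [1,4] length 4 -- new best
  Position 5 ('a'): repeat (last at 1), move window start to 2
  Position 5 ('a'): window [2,5] length 4
  Position 6 ('h'): window [2,6] length 5 -- new best
  Position 7 ('h'): repeat (last at 6), move window start to 7
  Position 7 ('h'): window [7,7] length 1
  Position 8 ('c'): window [7,8] length 2
Longest substring with no repeats: "cdeah" with length 5

5


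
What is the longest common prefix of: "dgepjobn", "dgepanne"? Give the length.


Words: dgepjobn, dgepanne
  Position 0: all 'd' => match
  Position 1: all 'g' => match
  Position 2: all 'e' => match
  Position 3: all 'p' => match
  Position 4: ('j', 'a') => mismatch, stop
LCP = "dgep" (length 4)

4


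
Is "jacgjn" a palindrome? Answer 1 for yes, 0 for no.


Input: jacgjn
Reversed: njgcaj
  Compare pos 0 ('j') with pos 5 ('n'): MISMATCH
  Compare pos 1 ('a') with pos 4 ('j'): MISMATCH
  Compare pos 2 ('c') with pos 3 ('g'): MISMATCH
Result: not a palindrome

0


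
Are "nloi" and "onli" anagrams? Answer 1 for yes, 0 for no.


Strings: "nloi", "onli"
Sorted first:  ilno
Sorted second: ilno
Sorted forms match => anagrams

1


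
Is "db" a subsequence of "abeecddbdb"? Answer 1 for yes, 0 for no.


Check if "db" is a subsequence of "abeecddbdb"
Greedy scan:
  Position 0 ('a'): no match needed
  Position 1 ('b'): no match needed
  Position 2 ('e'): no match needed
  Position 3 ('e'): no match needed
  Position 4 ('c'): no match needed
  Position 5 ('d'): matches sub[0] = 'd'
  Position 6 ('d'): no match needed
  Position 7 ('b'): matches sub[1] = 'b'
  Position 8 ('d'): no match needed
  Position 9 ('b'): no match needed
All 2 characters matched => is a subsequence

1


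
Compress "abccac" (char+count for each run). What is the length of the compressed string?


Input: abccac
Runs:
  'a' x 1 => "a1"
  'b' x 1 => "b1"
  'c' x 2 => "c2"
  'a' x 1 => "a1"
  'c' x 1 => "c1"
Compressed: "a1b1c2a1c1"
Compressed length: 10

10


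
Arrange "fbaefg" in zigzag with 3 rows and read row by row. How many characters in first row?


Zigzag "fbaefg" into 3 rows:
Placing characters:
  'f' => row 0
  'b' => row 1
  'a' => row 2
  'e' => row 1
  'f' => row 0
  'g' => row 1
Rows:
  Row 0: "ff"
  Row 1: "beg"
  Row 2: "a"
First row length: 2

2


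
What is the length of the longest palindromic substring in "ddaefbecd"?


Input: "ddaefbecd"
Checking substrings for palindromes:
  [0:2] "dd" (len 2) => palindrome
Longest palindromic substring: "dd" with length 2

2


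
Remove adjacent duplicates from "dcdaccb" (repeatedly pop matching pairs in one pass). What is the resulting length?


Input: dcdaccb
Stack-based adjacent duplicate removal:
  Read 'd': push. Stack: d
  Read 'c': push. Stack: dc
  Read 'd': push. Stack: dcd
  Read 'a': push. Stack: dcda
  Read 'c': push. Stack: dcdac
  Read 'c': matches stack top 'c' => pop. Stack: dcda
  Read 'b': push. Stack: dcdab
Final stack: "dcdab" (length 5)

5


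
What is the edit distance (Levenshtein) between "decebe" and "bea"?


Computing edit distance: "decebe" -> "bea"
DP table:
           b    e    a
      0    1    2    3
  d   1    1    2    3
  e   2    2    1    2
  c   3    3    2    2
  e   4    4    3    3
  b   5    4    4    4
  e   6    5    4    5
Edit distance = dp[6][3] = 5

5


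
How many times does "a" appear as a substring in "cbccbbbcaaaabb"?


Searching for "a" in "cbccbbbcaaaabb"
Scanning each position:
  Position 0: "c" => no
  Position 1: "b" => no
  Position 2: "c" => no
  Position 3: "c" => no
  Position 4: "b" => no
  Position 5: "b" => no
  Position 6: "b" => no
  Position 7: "c" => no
  Position 8: "a" => MATCH
  Position 9: "a" => MATCH
  Position 10: "a" => MATCH
  Position 11: "a" => MATCH
  Position 12: "b" => no
  Position 13: "b" => no
Total occurrences: 4

4


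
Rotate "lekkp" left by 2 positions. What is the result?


Input: "lekkp", rotate left by 2
First 2 characters: "le"
Remaining characters: "kkp"
Concatenate remaining + first: "kkp" + "le" = "kkple"

kkple


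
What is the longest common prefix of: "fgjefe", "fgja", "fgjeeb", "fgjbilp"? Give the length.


Words: fgjefe, fgja, fgjeeb, fgjbilp
  Position 0: all 'f' => match
  Position 1: all 'g' => match
  Position 2: all 'j' => match
  Position 3: ('e', 'a', 'e', 'b') => mismatch, stop
LCP = "fgj" (length 3)

3


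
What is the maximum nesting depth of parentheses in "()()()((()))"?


Input: "()()()((()))"
Tracking depth:
  Position 0 '(': depth becomes 1
  Position 1 ')': depth becomes 0
  Position 2 '(': depth becomes 1
  Position 3 ')': depth becomes 0
  Position 4 '(': depth becomes 1
  Position 5 ')': depth becomes 0
  Position 6 '(': depth becomes 1
  Position 7 '(': depth becomes 2
  Position 8 '(': depth becomes 3
  Position 9 ')': depth becomes 2
  Position 10 ')': depth becomes 1
  Position 11 ')': depth becomes 0
Maximum depth reached: 3

3


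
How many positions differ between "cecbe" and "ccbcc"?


Comparing "cecbe" and "ccbcc" position by position:
  Position 0: 'c' vs 'c' => same
  Position 1: 'e' vs 'c' => DIFFER
  Position 2: 'c' vs 'b' => DIFFER
  Position 3: 'b' vs 'c' => DIFFER
  Position 4: 'e' vs 'c' => DIFFER
Positions that differ: 4

4


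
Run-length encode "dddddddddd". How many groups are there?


Input: dddddddddd
Scanning for consecutive runs:
  Group 1: 'd' x 10 (positions 0-9)
Total groups: 1

1


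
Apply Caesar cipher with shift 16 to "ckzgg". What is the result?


Caesar cipher: shift "ckzgg" by 16
  'c' (pos 2) + 16 = pos 18 = 's'
  'k' (pos 10) + 16 = pos 0 = 'a'
  'z' (pos 25) + 16 = pos 15 = 'p'
  'g' (pos 6) + 16 = pos 22 = 'w'
  'g' (pos 6) + 16 = pos 22 = 'w'
Result: sapww

sapww


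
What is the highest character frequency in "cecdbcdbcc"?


Input: cecdbcdbcc
Character counts:
  'b': 2
  'c': 5
  'd': 2
  'e': 1
Maximum frequency: 5

5


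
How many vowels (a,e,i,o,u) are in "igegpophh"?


Input: igegpophh
Checking each character:
  'i' at position 0: vowel (running total: 1)
  'g' at position 1: consonant
  'e' at position 2: vowel (running total: 2)
  'g' at position 3: consonant
  'p' at position 4: consonant
  'o' at position 5: vowel (running total: 3)
  'p' at position 6: consonant
  'h' at position 7: consonant
  'h' at position 8: consonant
Total vowels: 3

3


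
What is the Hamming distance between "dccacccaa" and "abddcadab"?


Comparing "dccacccaa" and "abddcadab" position by position:
  Position 0: 'd' vs 'a' => differ
  Position 1: 'c' vs 'b' => differ
  Position 2: 'c' vs 'd' => differ
  Position 3: 'a' vs 'd' => differ
  Position 4: 'c' vs 'c' => same
  Position 5: 'c' vs 'a' => differ
  Position 6: 'c' vs 'd' => differ
  Position 7: 'a' vs 'a' => same
  Position 8: 'a' vs 'b' => differ
Total differences (Hamming distance): 7

7


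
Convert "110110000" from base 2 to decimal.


Input: "110110000" in base 2
Positional expansion:
  Digit '1' (value 1) x 2^8 = 256
  Digit '1' (value 1) x 2^7 = 128
  Digit '0' (value 0) x 2^6 = 0
  Digit '1' (value 1) x 2^5 = 32
  Digit '1' (value 1) x 2^4 = 16
  Digit '0' (value 0) x 2^3 = 0
  Digit '0' (value 0) x 2^2 = 0
  Digit '0' (value 0) x 2^1 = 0
  Digit '0' (value 0) x 2^0 = 0
Sum = 432

432


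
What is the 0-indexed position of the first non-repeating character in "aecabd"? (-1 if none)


Input: aecabd
Character frequencies:
  'a': 2
  'b': 1
  'c': 1
  'd': 1
  'e': 1
Scanning left to right for freq == 1:
  Position 0 ('a'): freq=2, skip
  Position 1 ('e'): unique! => answer = 1

1


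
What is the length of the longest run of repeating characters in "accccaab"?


Input: "accccaab"
Scanning for longest run:
  Position 1 ('c'): new char, reset run to 1
  Position 2 ('c'): continues run of 'c', length=2
  Position 3 ('c'): continues run of 'c', length=3
  Position 4 ('c'): continues run of 'c', length=4
  Position 5 ('a'): new char, reset run to 1
  Position 6 ('a'): continues run of 'a', length=2
  Position 7 ('b'): new char, reset run to 1
Longest run: 'c' with length 4

4


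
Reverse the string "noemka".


Input: noemka
Reading characters right to left:
  Position 5: 'a'
  Position 4: 'k'
  Position 3: 'm'
  Position 2: 'e'
  Position 1: 'o'
  Position 0: 'n'
Reversed: akmeon

akmeon


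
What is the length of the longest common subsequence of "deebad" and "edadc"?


LCS of "deebad" and "edadc"
DP table:
           e    d    a    d    c
      0    0    0    0    0    0
  d   0    0    1    1    1    1
  e   0    1    1    1    1    1
  e   0    1    1    1    1    1
  b   0    1    1    1    1    1
  a   0    1    1    2    2    2
  d   0    1    2    2    3    3
LCS length = dp[6][5] = 3

3


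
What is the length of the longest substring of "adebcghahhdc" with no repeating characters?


Input: "adebcghahhdc"
Sliding window (track last position of each char):
  Position 0 ('a'): window [0,0] length 1 -- new best
  Position 1 ('d'): window [0,1] length 2 -- new best
  Position 2 ('e'): window [0,2] length 3 -- new best
  Position 3 ('b'): window [0,3] length 4 -- new best
  Position 4 ('c'): window [0,4] length 5 -- new best
  Position 5 ('g'): window [0,5] length 6 -- new best
  Position 6 ('h'): window [0,6] length 7 -- new best
  Position 7 ('a'): repeat (last at 0), move window start to 1
  Position 7 ('a'): window [1,7] length 7
  Position 8 ('h'): repeat (last at 6), move window start to 7
  Position 8 ('h'): window [7,8] length 2
  Position 9 ('h'): repeat (last at 8), move window start to 9
  Position 9 ('h'): window [9,9] length 1
  Position 10 ('d'): window [9,10] length 2
  Position 11 ('c'): window [9,11] length 3
Longest substring with no repeats: "adebcgh" with length 7

7


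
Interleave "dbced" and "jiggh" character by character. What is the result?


Interleaving "dbced" and "jiggh":
  Position 0: 'd' from first, 'j' from second => "dj"
  Position 1: 'b' from first, 'i' from second => "bi"
  Position 2: 'c' from first, 'g' from second => "cg"
  Position 3: 'e' from first, 'g' from second => "eg"
  Position 4: 'd' from first, 'h' from second => "dh"
Result: djbicgegdh

djbicgegdh


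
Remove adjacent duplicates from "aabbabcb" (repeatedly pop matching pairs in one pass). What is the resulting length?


Input: aabbabcb
Stack-based adjacent duplicate removal:
  Read 'a': push. Stack: a
  Read 'a': matches stack top 'a' => pop. Stack: (empty)
  Read 'b': push. Stack: b
  Read 'b': matches stack top 'b' => pop. Stack: (empty)
  Read 'a': push. Stack: a
  Read 'b': push. Stack: ab
  Read 'c': push. Stack: abc
  Read 'b': push. Stack: abcb
Final stack: "abcb" (length 4)

4


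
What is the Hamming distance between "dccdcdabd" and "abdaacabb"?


Comparing "dccdcdabd" and "abdaacabb" position by position:
  Position 0: 'd' vs 'a' => differ
  Position 1: 'c' vs 'b' => differ
  Position 2: 'c' vs 'd' => differ
  Position 3: 'd' vs 'a' => differ
  Position 4: 'c' vs 'a' => differ
  Position 5: 'd' vs 'c' => differ
  Position 6: 'a' vs 'a' => same
  Position 7: 'b' vs 'b' => same
  Position 8: 'd' vs 'b' => differ
Total differences (Hamming distance): 7

7


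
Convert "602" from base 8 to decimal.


Input: "602" in base 8
Positional expansion:
  Digit '6' (value 6) x 8^2 = 384
  Digit '0' (value 0) x 8^1 = 0
  Digit '2' (value 2) x 8^0 = 2
Sum = 386

386


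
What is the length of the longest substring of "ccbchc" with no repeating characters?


Input: "ccbchc"
Sliding window (track last position of each char):
  Position 0 ('c'): window [0,0] length 1 -- new best
  Position 1 ('c'): repeat (last at 0), move window start to 1
  Position 1 ('c'): window [1,1] length 1
  Position 2 ('b'): window [1,2] length 2 -- new best
  Position 3 ('c'): repeat (last at 1), move window start to 2
  Position 3 ('c'): window [2,3] length 2
  Position 4 ('h'): window [2,4] length 3 -- new best
  Position 5 ('c'): repeat (last at 3), move window start to 4
  Position 5 ('c'): window [4,5] length 2
Longest substring with no repeats: "bch" with length 3

3


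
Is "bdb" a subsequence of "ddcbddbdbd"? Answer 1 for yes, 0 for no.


Check if "bdb" is a subsequence of "ddcbddbdbd"
Greedy scan:
  Position 0 ('d'): no match needed
  Position 1 ('d'): no match needed
  Position 2 ('c'): no match needed
  Position 3 ('b'): matches sub[0] = 'b'
  Position 4 ('d'): matches sub[1] = 'd'
  Position 5 ('d'): no match needed
  Position 6 ('b'): matches sub[2] = 'b'
  Position 7 ('d'): no match needed
  Position 8 ('b'): no match needed
  Position 9 ('d'): no match needed
All 3 characters matched => is a subsequence

1


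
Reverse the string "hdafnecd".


Input: hdafnecd
Reading characters right to left:
  Position 7: 'd'
  Position 6: 'c'
  Position 5: 'e'
  Position 4: 'n'
  Position 3: 'f'
  Position 2: 'a'
  Position 1: 'd'
  Position 0: 'h'
Reversed: dcenfadh

dcenfadh


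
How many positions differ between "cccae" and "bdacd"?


Comparing "cccae" and "bdacd" position by position:
  Position 0: 'c' vs 'b' => DIFFER
  Position 1: 'c' vs 'd' => DIFFER
  Position 2: 'c' vs 'a' => DIFFER
  Position 3: 'a' vs 'c' => DIFFER
  Position 4: 'e' vs 'd' => DIFFER
Positions that differ: 5

5


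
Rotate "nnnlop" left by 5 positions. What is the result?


Input: "nnnlop", rotate left by 5
First 5 characters: "nnnlo"
Remaining characters: "p"
Concatenate remaining + first: "p" + "nnnlo" = "pnnnlo"

pnnnlo


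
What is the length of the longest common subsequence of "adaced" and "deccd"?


LCS of "adaced" and "deccd"
DP table:
           d    e    c    c    d
      0    0    0    0    0    0
  a   0    0    0    0    0    0
  d   0    1    1    1    1    1
  a   0    1    1    1    1    1
  c   0    1    1    2    2    2
  e   0    1    2    2    2    2
  d   0    1    2    2    2    3
LCS length = dp[6][5] = 3

3


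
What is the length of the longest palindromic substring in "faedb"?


Input: "faedb"
Checking substrings for palindromes:
  No multi-char palindromic substrings found
Longest palindromic substring: "f" with length 1

1


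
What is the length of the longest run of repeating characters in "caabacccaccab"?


Input: "caabacccaccab"
Scanning for longest run:
  Position 1 ('a'): new char, reset run to 1
  Position 2 ('a'): continues run of 'a', length=2
  Position 3 ('b'): new char, reset run to 1
  Position 4 ('a'): new char, reset run to 1
  Position 5 ('c'): new char, reset run to 1
  Position 6 ('c'): continues run of 'c', length=2
  Position 7 ('c'): continues run of 'c', length=3
  Position 8 ('a'): new char, reset run to 1
  Position 9 ('c'): new char, reset run to 1
  Position 10 ('c'): continues run of 'c', length=2
  Position 11 ('a'): new char, reset run to 1
  Position 12 ('b'): new char, reset run to 1
Longest run: 'c' with length 3

3


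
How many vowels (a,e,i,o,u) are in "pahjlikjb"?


Input: pahjlikjb
Checking each character:
  'p' at position 0: consonant
  'a' at position 1: vowel (running total: 1)
  'h' at position 2: consonant
  'j' at position 3: consonant
  'l' at position 4: consonant
  'i' at position 5: vowel (running total: 2)
  'k' at position 6: consonant
  'j' at position 7: consonant
  'b' at position 8: consonant
Total vowels: 2

2


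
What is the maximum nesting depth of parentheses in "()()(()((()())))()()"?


Input: "()()(()((()())))()()"
Tracking depth:
  Position 0 '(': depth becomes 1
  Position 1 ')': depth becomes 0
  Position 2 '(': depth becomes 1
  Position 3 ')': depth becomes 0
  Position 4 '(': depth becomes 1
  Position 5 '(': depth becomes 2
  Position 6 ')': depth becomes 1
  Position 7 '(': depth becomes 2
  Position 8 '(': depth becomes 3
  Position 9 '(': depth becomes 4
  Position 10 ')': depth becomes 3
  Position 11 '(': depth becomes 4
  Position 12 ')': depth becomes 3
  Position 13 ')': depth becomes 2
  Position 14 ')': depth becomes 1
  Position 15 ')': depth becomes 0
  Position 16 '(': depth becomes 1
  Position 17 ')': depth becomes 0
  Position 18 '(': depth becomes 1
  Position 19 ')': depth becomes 0
Maximum depth reached: 4

4


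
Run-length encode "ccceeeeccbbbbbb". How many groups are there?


Input: ccceeeeccbbbbbb
Scanning for consecutive runs:
  Group 1: 'c' x 3 (positions 0-2)
  Group 2: 'e' x 4 (positions 3-6)
  Group 3: 'c' x 2 (positions 7-8)
  Group 4: 'b' x 6 (positions 9-14)
Total groups: 4

4


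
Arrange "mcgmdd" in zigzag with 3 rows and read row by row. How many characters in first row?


Zigzag "mcgmdd" into 3 rows:
Placing characters:
  'm' => row 0
  'c' => row 1
  'g' => row 2
  'm' => row 1
  'd' => row 0
  'd' => row 1
Rows:
  Row 0: "md"
  Row 1: "cmd"
  Row 2: "g"
First row length: 2

2


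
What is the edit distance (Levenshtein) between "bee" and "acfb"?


Computing edit distance: "bee" -> "acfb"
DP table:
           a    c    f    b
      0    1    2    3    4
  b   1    1    2    3    3
  e   2    2    2    3    4
  e   3    3    3    3    4
Edit distance = dp[3][4] = 4

4


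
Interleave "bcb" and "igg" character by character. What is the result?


Interleaving "bcb" and "igg":
  Position 0: 'b' from first, 'i' from second => "bi"
  Position 1: 'c' from first, 'g' from second => "cg"
  Position 2: 'b' from first, 'g' from second => "bg"
Result: bicgbg

bicgbg


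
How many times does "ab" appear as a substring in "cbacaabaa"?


Searching for "ab" in "cbacaabaa"
Scanning each position:
  Position 0: "cb" => no
  Position 1: "ba" => no
  Position 2: "ac" => no
  Position 3: "ca" => no
  Position 4: "aa" => no
  Position 5: "ab" => MATCH
  Position 6: "ba" => no
  Position 7: "aa" => no
Total occurrences: 1

1


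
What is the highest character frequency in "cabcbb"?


Input: cabcbb
Character counts:
  'a': 1
  'b': 3
  'c': 2
Maximum frequency: 3

3


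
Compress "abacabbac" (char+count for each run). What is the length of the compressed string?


Input: abacabbac
Runs:
  'a' x 1 => "a1"
  'b' x 1 => "b1"
  'a' x 1 => "a1"
  'c' x 1 => "c1"
  'a' x 1 => "a1"
  'b' x 2 => "b2"
  'a' x 1 => "a1"
  'c' x 1 => "c1"
Compressed: "a1b1a1c1a1b2a1c1"
Compressed length: 16

16


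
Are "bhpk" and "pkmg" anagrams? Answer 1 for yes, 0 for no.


Strings: "bhpk", "pkmg"
Sorted first:  bhkp
Sorted second: gkmp
Differ at position 0: 'b' vs 'g' => not anagrams

0


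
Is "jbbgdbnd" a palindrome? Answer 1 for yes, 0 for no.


Input: jbbgdbnd
Reversed: dnbdgbbj
  Compare pos 0 ('j') with pos 7 ('d'): MISMATCH
  Compare pos 1 ('b') with pos 6 ('n'): MISMATCH
  Compare pos 2 ('b') with pos 5 ('b'): match
  Compare pos 3 ('g') with pos 4 ('d'): MISMATCH
Result: not a palindrome

0


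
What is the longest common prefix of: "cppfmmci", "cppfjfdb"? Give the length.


Words: cppfmmci, cppfjfdb
  Position 0: all 'c' => match
  Position 1: all 'p' => match
  Position 2: all 'p' => match
  Position 3: all 'f' => match
  Position 4: ('m', 'j') => mismatch, stop
LCP = "cppf" (length 4)

4


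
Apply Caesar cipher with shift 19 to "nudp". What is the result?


Caesar cipher: shift "nudp" by 19
  'n' (pos 13) + 19 = pos 6 = 'g'
  'u' (pos 20) + 19 = pos 13 = 'n'
  'd' (pos 3) + 19 = pos 22 = 'w'
  'p' (pos 15) + 19 = pos 8 = 'i'
Result: gnwi

gnwi


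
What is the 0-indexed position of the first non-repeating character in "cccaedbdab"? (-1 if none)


Input: cccaedbdab
Character frequencies:
  'a': 2
  'b': 2
  'c': 3
  'd': 2
  'e': 1
Scanning left to right for freq == 1:
  Position 0 ('c'): freq=3, skip
  Position 1 ('c'): freq=3, skip
  Position 2 ('c'): freq=3, skip
  Position 3 ('a'): freq=2, skip
  Position 4 ('e'): unique! => answer = 4

4


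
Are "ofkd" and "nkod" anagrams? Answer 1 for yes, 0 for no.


Strings: "ofkd", "nkod"
Sorted first:  dfko
Sorted second: dkno
Differ at position 1: 'f' vs 'k' => not anagrams

0


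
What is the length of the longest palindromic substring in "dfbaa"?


Input: "dfbaa"
Checking substrings for palindromes:
  [3:5] "aa" (len 2) => palindrome
Longest palindromic substring: "aa" with length 2

2


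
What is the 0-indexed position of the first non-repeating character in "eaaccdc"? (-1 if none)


Input: eaaccdc
Character frequencies:
  'a': 2
  'c': 3
  'd': 1
  'e': 1
Scanning left to right for freq == 1:
  Position 0 ('e'): unique! => answer = 0

0


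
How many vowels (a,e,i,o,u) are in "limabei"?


Input: limabei
Checking each character:
  'l' at position 0: consonant
  'i' at position 1: vowel (running total: 1)
  'm' at position 2: consonant
  'a' at position 3: vowel (running total: 2)
  'b' at position 4: consonant
  'e' at position 5: vowel (running total: 3)
  'i' at position 6: vowel (running total: 4)
Total vowels: 4

4


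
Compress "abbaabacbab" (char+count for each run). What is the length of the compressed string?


Input: abbaabacbab
Runs:
  'a' x 1 => "a1"
  'b' x 2 => "b2"
  'a' x 2 => "a2"
  'b' x 1 => "b1"
  'a' x 1 => "a1"
  'c' x 1 => "c1"
  'b' x 1 => "b1"
  'a' x 1 => "a1"
  'b' x 1 => "b1"
Compressed: "a1b2a2b1a1c1b1a1b1"
Compressed length: 18

18


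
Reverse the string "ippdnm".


Input: ippdnm
Reading characters right to left:
  Position 5: 'm'
  Position 4: 'n'
  Position 3: 'd'
  Position 2: 'p'
  Position 1: 'p'
  Position 0: 'i'
Reversed: mndppi

mndppi


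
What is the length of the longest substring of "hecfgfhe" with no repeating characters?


Input: "hecfgfhe"
Sliding window (track last position of each char):
  Position 0 ('h'): window [0,0] length 1 -- new best
  Position 1 ('e'): window [0,1] length 2 -- new best
  Position 2 ('c'): window [0,2] length 3 -- new best
  Position 3 ('f'): window [0,3] length 4 -- new best
  Position 4 ('g'): window [0,4] length 5 -- new best
  Position 5 ('f'): repeat (last at 3), move window start to 4
  Position 5 ('f'): window [4,5] length 2
  Position 6 ('h'): window [4,6] length 3
  Position 7 ('e'): window [4,7] length 4
Longest substring with no repeats: "hecfg" with length 5

5
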